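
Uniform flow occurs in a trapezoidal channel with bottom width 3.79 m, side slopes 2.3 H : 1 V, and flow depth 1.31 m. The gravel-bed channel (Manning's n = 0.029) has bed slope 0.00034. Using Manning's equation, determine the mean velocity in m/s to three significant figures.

0.575 m/s

A = (b + z·y)·y = (3.79 + 2.3×1.31)×1.31 = 8.912 m²
P = b + 2y√(1+z²) = 3.79 + 2×1.31×√(1+2.3²) = 10.36 m
R = A/P = 8.912/10.36 = 0.8601 m
Q = (1/n)·A·R^(2/3)·S^(1/2) = (1/0.029) × 8.912 × 0.8601^(2/3) × 0.00034^(1/2) = 5.125 m³/s
V = Q/A = 5.125/8.912 = 0.5751 m/s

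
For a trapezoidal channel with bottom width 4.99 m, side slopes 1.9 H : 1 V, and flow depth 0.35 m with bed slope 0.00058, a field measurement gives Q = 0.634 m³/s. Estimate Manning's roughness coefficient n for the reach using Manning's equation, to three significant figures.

0.0341

A = (b + z·y)·y = (4.99 + 1.9×0.35)×0.35 = 1.979 m²
P = b + 2y√(1+z²) = 4.99 + 2×0.35×√(1+1.9²) = 6.493 m
R = A/P = 1.979/6.493 = 0.3048 m
n = (1/Q)·A·R^(2/3)·S^(1/2) = (1/0.634) × 1.979 × 0.4529 × 0.02408 = 0.03405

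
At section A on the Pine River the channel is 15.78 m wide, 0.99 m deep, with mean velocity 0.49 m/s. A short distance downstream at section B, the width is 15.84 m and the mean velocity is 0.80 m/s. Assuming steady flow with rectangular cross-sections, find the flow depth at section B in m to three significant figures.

Q = A₁V₁ = (15.78×0.99) × 0.49 = 7.655 m³/s
d₂ = Q/(b₂ V₂) = 7.655/(15.84×0.80) = 0.6041 m

0.604 m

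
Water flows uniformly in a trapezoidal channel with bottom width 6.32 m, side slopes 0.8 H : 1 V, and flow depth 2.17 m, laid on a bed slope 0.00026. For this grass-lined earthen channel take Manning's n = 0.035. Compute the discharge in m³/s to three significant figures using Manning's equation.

A = (b + z·y)·y = (6.32 + 0.8×2.17)×2.17 = 17.48 m²
P = b + 2y√(1+z²) = 6.32 + 2×2.17×√(1+0.8²) = 11.88 m
R = A/P = 17.48/11.88 = 1.472 m
Q = (1/n)·A·R^(2/3)·S^(1/2) = (1/0.035) × 17.48 × 1.472^(2/3) × 0.00026^(1/2) = 10.42 m³/s

10.4 m³/s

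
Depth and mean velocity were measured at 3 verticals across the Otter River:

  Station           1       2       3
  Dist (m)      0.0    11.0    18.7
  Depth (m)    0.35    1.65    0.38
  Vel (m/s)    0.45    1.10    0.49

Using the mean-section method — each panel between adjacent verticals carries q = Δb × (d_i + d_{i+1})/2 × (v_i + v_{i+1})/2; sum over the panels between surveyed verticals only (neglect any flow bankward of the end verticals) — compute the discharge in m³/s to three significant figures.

Panel 1-2: Δb = 11 m, d̄ = (0.35+1.65)/2 = 1, v̄ = (0.45+1.10)/2 = 0.775 → q = 11×1×0.775 = 8.525 m³/s
Panel 2-3: Δb = 7.7 m, d̄ = (1.65+0.38)/2 = 1.015, v̄ = (1.10+0.49)/2 = 0.795 → q = 7.7×1.015×0.795 = 6.213 m³/s
Q = Σ q = 14.74 m³/s

14.7 m³/s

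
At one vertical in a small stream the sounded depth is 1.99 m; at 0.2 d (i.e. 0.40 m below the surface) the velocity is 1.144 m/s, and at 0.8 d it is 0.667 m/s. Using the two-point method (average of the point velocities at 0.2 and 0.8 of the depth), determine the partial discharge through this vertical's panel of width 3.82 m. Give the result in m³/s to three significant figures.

6.88 m³/s

v̄ = (1.144 + 0.667) / 2 = 0.9055 m/s
q = v̄ × d × w = 0.9055 × 1.99 × 3.82 = 6.883 m³/s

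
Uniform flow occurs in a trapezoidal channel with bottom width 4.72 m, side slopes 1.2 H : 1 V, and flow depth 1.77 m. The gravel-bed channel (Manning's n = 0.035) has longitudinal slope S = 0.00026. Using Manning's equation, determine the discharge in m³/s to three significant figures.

6.24 m³/s

A = (b + z·y)·y = (4.72 + 1.2×1.77)×1.77 = 12.11 m²
P = b + 2y√(1+z²) = 4.72 + 2×1.77×√(1+1.2²) = 10.25 m
R = A/P = 12.11/10.25 = 1.182 m
Q = (1/n)·A·R^(2/3)·S^(1/2) = (1/0.035) × 12.11 × 1.182^(2/3) × 0.00026^(1/2) = 6.239 m³/s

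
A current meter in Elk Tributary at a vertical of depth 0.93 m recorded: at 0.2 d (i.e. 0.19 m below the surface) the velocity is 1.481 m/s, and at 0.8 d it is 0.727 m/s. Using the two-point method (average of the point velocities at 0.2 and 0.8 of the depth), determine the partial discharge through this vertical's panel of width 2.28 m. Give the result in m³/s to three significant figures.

2.34 m³/s

v̄ = (1.481 + 0.727) / 2 = 1.104 m/s
q = v̄ × d × w = 1.104 × 0.93 × 2.28 = 2.341 m³/s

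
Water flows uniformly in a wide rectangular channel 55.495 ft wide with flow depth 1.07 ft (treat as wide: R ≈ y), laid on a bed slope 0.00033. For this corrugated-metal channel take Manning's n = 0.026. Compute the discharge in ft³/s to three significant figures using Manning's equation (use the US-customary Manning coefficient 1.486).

A = b·y = 55.495 × 1.07 = 59.38 ft²
Wide channel: R ≈ y = 1.07 ft
Q = (1.486/n)·A·R^(2/3)·S^(1/2) = (1.486/0.026) × 59.38 × 1.070^(2/3) × 0.00033^(1/2) = 64.50 ft³/s

64.5 ft³/s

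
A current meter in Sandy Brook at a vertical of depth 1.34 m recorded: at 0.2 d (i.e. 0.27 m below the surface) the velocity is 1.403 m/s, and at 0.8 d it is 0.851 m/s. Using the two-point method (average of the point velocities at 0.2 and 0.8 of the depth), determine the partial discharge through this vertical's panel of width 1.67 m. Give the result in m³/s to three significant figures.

2.52 m³/s

v̄ = (1.403 + 0.851) / 2 = 1.127 m/s
q = v̄ × d × w = 1.127 × 1.34 × 1.67 = 2.522 m³/s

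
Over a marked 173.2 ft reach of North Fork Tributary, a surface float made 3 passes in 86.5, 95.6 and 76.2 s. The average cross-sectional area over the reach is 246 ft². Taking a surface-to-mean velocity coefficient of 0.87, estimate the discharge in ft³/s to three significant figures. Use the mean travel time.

431 ft³/s

t̄ = (86.5 + 95.6 + 76.2) / 3 = 86.1 s
v_surface = L / t̄ = 173.2 / 86.1 = 2.012 ft/s
v_mean = 0.87 × 2.012 = 1.750 ft/s
Q = A × v_mean = 246 × 1.750 = 430.5 ft³/s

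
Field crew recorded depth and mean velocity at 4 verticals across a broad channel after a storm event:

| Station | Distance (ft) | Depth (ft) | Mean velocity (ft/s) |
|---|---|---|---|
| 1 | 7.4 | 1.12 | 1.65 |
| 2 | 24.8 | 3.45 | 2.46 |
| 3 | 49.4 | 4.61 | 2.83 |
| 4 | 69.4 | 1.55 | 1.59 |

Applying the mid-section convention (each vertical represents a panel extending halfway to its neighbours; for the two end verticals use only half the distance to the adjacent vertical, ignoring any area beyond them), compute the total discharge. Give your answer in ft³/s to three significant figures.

w_1 = (24.8 − 7.4)/2 = 8.7 ft; q_1 = 1.65 × 1.12 × 8.7 = 16.08 ft³/s
w_2 = (49.4 − 7.4)/2 = 21 ft; q_2 = 2.46 × 3.45 × 21 = 178.2 ft³/s
w_3 = (69.4 − 24.8)/2 = 22.3 ft; q_3 = 2.83 × 4.61 × 22.3 = 290.9 ft³/s
w_4 = (69.4 − 49.4)/2 = 10 ft; q_4 = 1.59 × 1.55 × 10 = 24.65 ft³/s
Q = Σ qᵢ = 509.9 ft³/s

510 ft³/s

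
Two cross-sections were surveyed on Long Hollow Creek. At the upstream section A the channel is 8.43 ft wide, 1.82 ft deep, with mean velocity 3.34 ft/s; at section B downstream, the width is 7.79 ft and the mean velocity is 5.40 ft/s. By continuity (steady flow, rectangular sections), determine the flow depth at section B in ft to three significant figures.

1.22 ft

Q = A₁V₁ = (8.43×1.82) × 3.34 = 51.24 ft³/s
d₂ = Q/(b₂ V₂) = 51.24/(7.79×5.40) = 1.218 ft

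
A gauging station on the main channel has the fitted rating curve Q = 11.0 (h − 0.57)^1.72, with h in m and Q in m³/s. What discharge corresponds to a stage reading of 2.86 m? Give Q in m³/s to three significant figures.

Q = 11.0 × (2.86 − 0.57)^1.72 = 11.0 × 2.29^1.72 = 45.74 m³/s

45.7 m³/s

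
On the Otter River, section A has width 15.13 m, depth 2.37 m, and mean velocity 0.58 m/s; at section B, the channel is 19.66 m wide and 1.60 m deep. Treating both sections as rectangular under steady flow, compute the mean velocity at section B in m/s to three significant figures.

0.661 m/s

Q = A₁V₁ = (15.13×2.37) × 0.58 = 20.80 m³/s
A₂ = 19.66 × 1.60 = 31.46 m²
V₂ = Q/A₂ = 20.80/31.46 = 0.6612 m/s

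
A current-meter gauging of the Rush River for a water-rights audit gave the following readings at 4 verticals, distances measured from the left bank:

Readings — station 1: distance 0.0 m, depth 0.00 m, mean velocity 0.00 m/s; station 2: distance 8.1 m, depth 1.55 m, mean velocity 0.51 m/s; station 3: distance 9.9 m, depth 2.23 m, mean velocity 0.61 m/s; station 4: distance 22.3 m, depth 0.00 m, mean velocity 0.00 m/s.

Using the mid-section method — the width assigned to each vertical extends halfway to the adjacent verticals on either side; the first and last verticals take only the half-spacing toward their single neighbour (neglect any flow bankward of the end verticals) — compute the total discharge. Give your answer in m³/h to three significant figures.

48900 m³/h

w_2 = (9.9 − 0.0)/2 = 4.95 m; q_2 = 0.51 × 1.55 × 4.95 = 3.913 m³/s
w_3 = (22.3 − 8.1)/2 = 7.1 m; q_3 = 0.61 × 2.23 × 7.1 = 9.658 m³/s
Stations 1, 4 contribute zero (depth or velocity is 0).
Q = Σ qᵢ = 13.57 m³/s
= 13.57 × 3600 = 48860 m³/h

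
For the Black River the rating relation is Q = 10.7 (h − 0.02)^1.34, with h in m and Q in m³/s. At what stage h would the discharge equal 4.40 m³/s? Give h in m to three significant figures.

h − h₀ = (Q/C)^(1/b) = (4.40/10.7)^(1/1.34) = 0.5152 m
h = 0.02 + 0.5152 = 0.5352 m

0.535 m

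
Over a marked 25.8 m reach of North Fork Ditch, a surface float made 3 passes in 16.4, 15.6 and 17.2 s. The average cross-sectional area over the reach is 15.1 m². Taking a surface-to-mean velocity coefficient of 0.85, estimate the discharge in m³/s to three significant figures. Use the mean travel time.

t̄ = (16.4 + 15.6 + 17.2) / 3 = 16.4 s
v_surface = L / t̄ = 25.8 / 16.4 = 1.573 m/s
v_mean = 0.85 × 1.573 = 1.337 m/s
Q = A × v_mean = 15.1 × 1.337 = 20.19 m³/s

20.2 m³/s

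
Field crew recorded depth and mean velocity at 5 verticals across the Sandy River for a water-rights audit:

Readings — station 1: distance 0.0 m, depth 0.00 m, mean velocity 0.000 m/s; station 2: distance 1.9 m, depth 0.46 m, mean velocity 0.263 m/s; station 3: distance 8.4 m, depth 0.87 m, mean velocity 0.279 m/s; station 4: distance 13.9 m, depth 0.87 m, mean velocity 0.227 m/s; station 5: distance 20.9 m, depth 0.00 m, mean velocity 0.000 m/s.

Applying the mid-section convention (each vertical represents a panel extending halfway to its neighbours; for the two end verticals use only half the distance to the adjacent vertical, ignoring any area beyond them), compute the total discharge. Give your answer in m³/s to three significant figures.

w_2 = (8.4 − 0.0)/2 = 4.2 m; q_2 = 0.263 × 0.46 × 4.2 = 0.5081 m³/s
w_3 = (13.9 − 1.9)/2 = 6 m; q_3 = 0.279 × 0.87 × 6 = 1.456 m³/s
w_4 = (20.9 − 8.4)/2 = 6.25 m; q_4 = 0.227 × 0.87 × 6.25 = 1.234 m³/s
Stations 1, 5 contribute zero (depth or velocity is 0).
Q = Σ qᵢ = 3.199 m³/s

3.20 m³/s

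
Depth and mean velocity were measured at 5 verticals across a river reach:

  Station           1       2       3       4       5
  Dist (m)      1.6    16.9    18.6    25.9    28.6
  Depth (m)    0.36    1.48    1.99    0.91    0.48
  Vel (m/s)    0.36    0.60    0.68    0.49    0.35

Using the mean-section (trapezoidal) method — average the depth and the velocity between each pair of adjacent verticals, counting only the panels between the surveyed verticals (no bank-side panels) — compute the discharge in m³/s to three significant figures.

15.6 m³/s

Panel 1-2: Δb = 15.3 m, d̄ = (0.36+1.48)/2 = 0.92, v̄ = (0.36+0.60)/2 = 0.48 → q = 15.3×0.92×0.48 = 6.756 m³/s
Panel 2-3: Δb = 1.7 m, d̄ = (1.48+1.99)/2 = 1.735, v̄ = (0.60+0.68)/2 = 0.64 → q = 1.7×1.735×0.64 = 1.888 m³/s
Panel 3-4: Δb = 7.3 m, d̄ = (1.99+0.91)/2 = 1.45, v̄ = (0.68+0.49)/2 = 0.585 → q = 7.3×1.45×0.585 = 6.192 m³/s
Panel 4-5: Δb = 2.7 m, d̄ = (0.91+0.48)/2 = 0.695, v̄ = (0.49+0.35)/2 = 0.42 → q = 2.7×0.695×0.42 = 0.7881 m³/s
Q = Σ q = 15.62 m³/s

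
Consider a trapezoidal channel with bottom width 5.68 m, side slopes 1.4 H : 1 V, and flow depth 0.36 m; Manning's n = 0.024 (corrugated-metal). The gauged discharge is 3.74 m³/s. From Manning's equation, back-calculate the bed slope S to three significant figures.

A = (b + z·y)·y = (5.68 + 1.4×0.36)×0.36 = 2.226 m²
P = b + 2y√(1+z²) = 5.68 + 2×0.36×√(1+1.4²) = 6.919 m
R = A/P = 2.226/6.919 = 0.3218 m
S = (Q·n / (1·A·R^(2/3)))² = (3.74×0.024 / (1×2.226×0.4696))² = 0.007373

0.00737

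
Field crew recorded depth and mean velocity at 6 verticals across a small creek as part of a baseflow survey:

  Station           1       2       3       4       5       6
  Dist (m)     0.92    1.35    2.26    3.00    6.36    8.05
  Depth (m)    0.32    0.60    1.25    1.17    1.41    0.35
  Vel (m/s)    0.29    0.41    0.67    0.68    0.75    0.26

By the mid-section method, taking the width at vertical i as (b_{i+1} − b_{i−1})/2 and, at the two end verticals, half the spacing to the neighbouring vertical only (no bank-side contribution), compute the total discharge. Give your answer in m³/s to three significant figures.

w_1 = (1.35 − 0.92)/2 = 0.215 m; q_1 = 0.29 × 0.32 × 0.215 = 0.01995 m³/s
w_2 = (2.26 − 0.92)/2 = 0.67 m; q_2 = 0.41 × 0.60 × 0.67 = 0.1648 m³/s
w_3 = (3.00 − 1.35)/2 = 0.825 m; q_3 = 0.67 × 1.25 × 0.825 = 0.6909 m³/s
w_4 = (6.36 − 2.26)/2 = 2.05 m; q_4 = 0.68 × 1.17 × 2.05 = 1.631 m³/s
w_5 = (8.05 − 3.00)/2 = 2.525 m; q_5 = 0.75 × 1.41 × 2.525 = 2.670 m³/s
w_6 = (8.05 − 6.36)/2 = 0.845 m; q_6 = 0.26 × 0.35 × 0.845 = 0.07690 m³/s
Q = Σ qᵢ = 5.254 m³/s

5.25 m³/s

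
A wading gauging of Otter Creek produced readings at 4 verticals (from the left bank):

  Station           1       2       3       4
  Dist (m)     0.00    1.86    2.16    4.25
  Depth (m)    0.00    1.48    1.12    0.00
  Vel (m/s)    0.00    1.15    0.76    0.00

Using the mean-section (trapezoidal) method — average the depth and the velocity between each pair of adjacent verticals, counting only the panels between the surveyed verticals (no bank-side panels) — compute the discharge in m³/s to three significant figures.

Panel 1-2: Δb = 1.86 m, d̄ = (0.00+1.48)/2 = 0.74, v̄ = (0.00+1.15)/2 = 0.575 → q = 1.86×0.74×0.575 = 0.7914 m³/s
Panel 2-3: Δb = 0.3 m, d̄ = (1.48+1.12)/2 = 1.3, v̄ = (1.15+0.76)/2 = 0.955 → q = 0.3×1.3×0.955 = 0.3725 m³/s
Panel 3-4: Δb = 2.09 m, d̄ = (1.12+0.00)/2 = 0.56, v̄ = (0.76+0.00)/2 = 0.38 → q = 2.09×0.56×0.38 = 0.4448 m³/s
Q = Σ q = 1.609 m³/s

1.61 m³/s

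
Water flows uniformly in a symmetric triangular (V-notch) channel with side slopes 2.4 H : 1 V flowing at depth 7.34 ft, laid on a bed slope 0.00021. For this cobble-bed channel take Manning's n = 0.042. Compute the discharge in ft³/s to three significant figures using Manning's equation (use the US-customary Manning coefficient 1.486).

A = z·y² = 2.4×7.34² = 129.3 ft²
P = 2y√(1+z²) = 2×7.34×√(1+2.4²) = 38.17 ft
R = A/P = 129.3/38.17 = 3.388 ft
Q = (1.486/n)·A·R^(2/3)·S^(1/2) = (1.486/0.042) × 129.3 × 3.388^(2/3) × 0.00021^(1/2) = 149.5 ft³/s

150 ft³/s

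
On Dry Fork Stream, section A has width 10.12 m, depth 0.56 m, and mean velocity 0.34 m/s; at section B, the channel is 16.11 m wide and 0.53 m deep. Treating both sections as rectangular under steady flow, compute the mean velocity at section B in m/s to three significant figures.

0.226 m/s

Q = A₁V₁ = (10.12×0.56) × 0.34 = 1.927 m³/s
A₂ = 16.11 × 0.53 = 8.538 m²
V₂ = Q/A₂ = 1.927/8.538 = 0.2257 m/s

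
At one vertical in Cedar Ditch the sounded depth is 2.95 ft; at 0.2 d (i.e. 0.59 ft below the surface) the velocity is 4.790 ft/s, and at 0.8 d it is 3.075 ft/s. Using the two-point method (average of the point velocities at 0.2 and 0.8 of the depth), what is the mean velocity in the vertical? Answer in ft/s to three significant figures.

3.93 ft/s

v̄ = (4.790 + 3.075) / 2 = 3.933 ft/s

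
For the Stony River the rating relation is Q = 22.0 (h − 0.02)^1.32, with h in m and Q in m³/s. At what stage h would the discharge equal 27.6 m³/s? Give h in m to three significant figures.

h − h₀ = (Q/C)^(1/b) = (27.6/22.0)^(1/1.32) = 1.187 m
h = 0.02 + 1.187 = 1.207 m

1.21 m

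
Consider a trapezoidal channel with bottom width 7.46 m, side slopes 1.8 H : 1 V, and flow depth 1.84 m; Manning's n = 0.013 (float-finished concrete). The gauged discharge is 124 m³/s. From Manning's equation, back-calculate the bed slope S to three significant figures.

A = (b + z·y)·y = (7.46 + 1.8×1.84)×1.84 = 19.82 m²
P = b + 2y√(1+z²) = 7.46 + 2×1.84×√(1+1.8²) = 15.04 m
R = A/P = 19.82/15.04 = 1.318 m
S = (Q·n / (1·A·R^(2/3)))² = (124×0.013 / (1×19.82×1.202))² = 0.004577

0.00458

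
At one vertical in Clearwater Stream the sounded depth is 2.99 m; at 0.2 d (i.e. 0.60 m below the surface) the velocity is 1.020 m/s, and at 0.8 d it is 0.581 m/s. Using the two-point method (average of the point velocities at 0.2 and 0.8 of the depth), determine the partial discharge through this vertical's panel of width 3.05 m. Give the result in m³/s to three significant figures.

7.30 m³/s

v̄ = (1.020 + 0.581) / 2 = 0.8005 m/s
q = v̄ × d × w = 0.8005 × 2.99 × 3.05 = 7.300 m³/s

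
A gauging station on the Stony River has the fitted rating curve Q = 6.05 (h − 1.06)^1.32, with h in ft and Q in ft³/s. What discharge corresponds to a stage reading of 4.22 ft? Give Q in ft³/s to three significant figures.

Q = 6.05 × (4.22 − 1.06)^1.32 = 6.05 × 3.16^1.32 = 27.63 ft³/s

27.6 ft³/s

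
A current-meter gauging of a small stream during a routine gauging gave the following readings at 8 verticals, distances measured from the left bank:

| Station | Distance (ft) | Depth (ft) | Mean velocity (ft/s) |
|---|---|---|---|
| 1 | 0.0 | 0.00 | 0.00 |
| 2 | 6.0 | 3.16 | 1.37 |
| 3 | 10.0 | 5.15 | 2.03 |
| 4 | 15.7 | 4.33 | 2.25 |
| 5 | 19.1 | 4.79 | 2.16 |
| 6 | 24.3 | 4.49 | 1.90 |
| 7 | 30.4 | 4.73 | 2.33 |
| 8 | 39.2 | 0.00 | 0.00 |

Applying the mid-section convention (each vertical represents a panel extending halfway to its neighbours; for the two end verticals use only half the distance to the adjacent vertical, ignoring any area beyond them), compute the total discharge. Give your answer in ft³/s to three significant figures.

291 ft³/s

w_2 = (10.0 − 0.0)/2 = 5 ft; q_2 = 1.37 × 3.16 × 5 = 21.65 ft³/s
w_3 = (15.7 − 6.0)/2 = 4.85 ft; q_3 = 2.03 × 5.15 × 4.85 = 50.70 ft³/s
w_4 = (19.1 − 10.0)/2 = 4.55 ft; q_4 = 2.25 × 4.33 × 4.55 = 44.33 ft³/s
w_5 = (24.3 − 15.7)/2 = 4.3 ft; q_5 = 2.16 × 4.79 × 4.3 = 44.49 ft³/s
w_6 = (30.4 − 19.1)/2 = 5.65 ft; q_6 = 1.90 × 4.49 × 5.65 = 48.20 ft³/s
w_7 = (39.2 − 24.3)/2 = 7.45 ft; q_7 = 2.33 × 4.73 × 7.45 = 82.11 ft³/s
Stations 1, 8 contribute zero (depth or velocity is 0).
Q = Σ qᵢ = 291.5 ft³/s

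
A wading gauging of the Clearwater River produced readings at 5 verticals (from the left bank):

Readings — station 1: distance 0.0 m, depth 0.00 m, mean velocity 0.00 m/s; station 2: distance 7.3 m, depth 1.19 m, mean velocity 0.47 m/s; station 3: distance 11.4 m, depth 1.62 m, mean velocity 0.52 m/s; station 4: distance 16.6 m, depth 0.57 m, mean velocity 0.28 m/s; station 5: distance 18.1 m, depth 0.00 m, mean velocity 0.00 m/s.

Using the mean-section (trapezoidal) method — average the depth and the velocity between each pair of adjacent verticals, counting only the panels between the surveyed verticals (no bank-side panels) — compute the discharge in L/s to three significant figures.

6210 L/s

Panel 1-2: Δb = 7.3 m, d̄ = (0.00+1.19)/2 = 0.595, v̄ = (0.00+0.47)/2 = 0.235 → q = 7.3×0.595×0.235 = 1.021 m³/s
Panel 2-3: Δb = 4.1 m, d̄ = (1.19+1.62)/2 = 1.405, v̄ = (0.47+0.52)/2 = 0.495 → q = 4.1×1.405×0.495 = 2.851 m³/s
Panel 3-4: Δb = 5.2 m, d̄ = (1.62+0.57)/2 = 1.095, v̄ = (0.52+0.28)/2 = 0.4 → q = 5.2×1.095×0.4 = 2.278 m³/s
Panel 4-5: Δb = 1.5 m, d̄ = (0.57+0.00)/2 = 0.285, v̄ = (0.28+0.00)/2 = 0.14 → q = 1.5×0.285×0.14 = 0.05985 m³/s
Q = Σ q = 6.210 m³/s
= 6.210 × 1000 = 6210 L/s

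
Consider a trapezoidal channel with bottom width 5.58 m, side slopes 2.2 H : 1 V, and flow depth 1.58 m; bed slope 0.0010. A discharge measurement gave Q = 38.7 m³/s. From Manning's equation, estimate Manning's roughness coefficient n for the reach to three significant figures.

0.0123

A = (b + z·y)·y = (5.58 + 2.2×1.58)×1.58 = 14.31 m²
P = b + 2y√(1+z²) = 5.58 + 2×1.58×√(1+2.2²) = 13.22 m
R = A/P = 14.31/13.22 = 1.083 m
n = (1/Q)·A·R^(2/3)·S^(1/2) = (1/38.7) × 14.31 × 1.054 × 0.03162 = 0.01233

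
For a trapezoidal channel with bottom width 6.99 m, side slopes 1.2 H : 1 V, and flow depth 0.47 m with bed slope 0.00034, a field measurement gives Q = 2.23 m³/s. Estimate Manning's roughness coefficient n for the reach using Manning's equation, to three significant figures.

0.0165

A = (b + z·y)·y = (6.99 + 1.2×0.47)×0.47 = 3.550 m²
P = b + 2y√(1+z²) = 6.99 + 2×0.47×√(1+1.2²) = 8.458 m
R = A/P = 3.550/8.458 = 0.4197 m
n = (1/Q)·A·R^(2/3)·S^(1/2) = (1/2.23) × 3.550 × 0.5606 × 0.01844 = 0.01646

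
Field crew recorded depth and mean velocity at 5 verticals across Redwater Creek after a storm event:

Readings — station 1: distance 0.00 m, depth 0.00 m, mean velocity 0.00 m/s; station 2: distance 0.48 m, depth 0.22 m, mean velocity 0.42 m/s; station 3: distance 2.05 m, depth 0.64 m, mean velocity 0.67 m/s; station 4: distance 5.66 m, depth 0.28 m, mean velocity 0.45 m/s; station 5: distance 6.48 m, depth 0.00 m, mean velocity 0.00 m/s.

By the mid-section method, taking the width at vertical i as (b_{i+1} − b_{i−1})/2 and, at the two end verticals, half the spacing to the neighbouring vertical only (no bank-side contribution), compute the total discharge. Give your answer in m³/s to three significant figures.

w_2 = (2.05 − 0.00)/2 = 1.025 m; q_2 = 0.42 × 0.22 × 1.025 = 0.09471 m³/s
w_3 = (5.66 − 0.48)/2 = 2.59 m; q_3 = 0.67 × 0.64 × 2.59 = 1.111 m³/s
w_4 = (6.48 − 2.05)/2 = 2.215 m; q_4 = 0.45 × 0.28 × 2.215 = 0.2791 m³/s
Stations 1, 5 contribute zero (depth or velocity is 0).
Q = Σ qᵢ = 1.484 m³/s

1.48 m³/s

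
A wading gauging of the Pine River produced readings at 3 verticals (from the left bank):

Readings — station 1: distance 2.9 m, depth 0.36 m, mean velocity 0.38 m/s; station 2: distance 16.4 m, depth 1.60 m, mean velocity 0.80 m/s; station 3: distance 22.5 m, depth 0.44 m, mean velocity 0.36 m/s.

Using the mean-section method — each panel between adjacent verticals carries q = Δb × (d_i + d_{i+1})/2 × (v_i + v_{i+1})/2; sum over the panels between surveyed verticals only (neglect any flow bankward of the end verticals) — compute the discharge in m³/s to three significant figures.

11.4 m³/s

Panel 1-2: Δb = 13.5 m, d̄ = (0.36+1.60)/2 = 0.98, v̄ = (0.38+0.80)/2 = 0.59 → q = 13.5×0.98×0.59 = 7.806 m³/s
Panel 2-3: Δb = 6.1 m, d̄ = (1.60+0.44)/2 = 1.02, v̄ = (0.80+0.36)/2 = 0.58 → q = 6.1×1.02×0.58 = 3.609 m³/s
Q = Σ q = 11.41 m³/s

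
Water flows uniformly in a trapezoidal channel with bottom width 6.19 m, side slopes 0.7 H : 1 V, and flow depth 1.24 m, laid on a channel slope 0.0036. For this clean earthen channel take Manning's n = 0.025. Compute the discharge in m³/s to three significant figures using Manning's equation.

A = (b + z·y)·y = (6.19 + 0.7×1.24)×1.24 = 8.752 m²
P = b + 2y√(1+z²) = 6.19 + 2×1.24×√(1+0.7²) = 9.217 m
R = A/P = 8.752/9.217 = 0.9495 m
Q = (1/n)·A·R^(2/3)·S^(1/2) = (1/0.025) × 8.752 × 0.9495^(2/3) × 0.0036^(1/2) = 20.29 m³/s

20.3 m³/s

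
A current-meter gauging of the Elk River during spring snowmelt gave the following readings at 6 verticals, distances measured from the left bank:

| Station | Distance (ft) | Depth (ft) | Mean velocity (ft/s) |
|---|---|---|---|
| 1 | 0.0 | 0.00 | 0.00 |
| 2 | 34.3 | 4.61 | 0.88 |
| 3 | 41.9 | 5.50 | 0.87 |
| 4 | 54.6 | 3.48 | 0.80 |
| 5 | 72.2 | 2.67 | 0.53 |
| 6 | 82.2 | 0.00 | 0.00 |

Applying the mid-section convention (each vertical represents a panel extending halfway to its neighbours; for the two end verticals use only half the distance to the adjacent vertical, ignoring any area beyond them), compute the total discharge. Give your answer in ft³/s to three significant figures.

195 ft³/s

w_2 = (41.9 − 0.0)/2 = 20.95 ft; q_2 = 0.88 × 4.61 × 20.95 = 84.99 ft³/s
w_3 = (54.6 − 34.3)/2 = 10.15 ft; q_3 = 0.87 × 5.50 × 10.15 = 48.57 ft³/s
w_4 = (72.2 − 41.9)/2 = 15.15 ft; q_4 = 0.80 × 3.48 × 15.15 = 42.18 ft³/s
w_5 = (82.2 − 54.6)/2 = 13.8 ft; q_5 = 0.53 × 2.67 × 13.8 = 19.53 ft³/s
Stations 1, 6 contribute zero (depth or velocity is 0).
Q = Σ qᵢ = 195.3 ft³/s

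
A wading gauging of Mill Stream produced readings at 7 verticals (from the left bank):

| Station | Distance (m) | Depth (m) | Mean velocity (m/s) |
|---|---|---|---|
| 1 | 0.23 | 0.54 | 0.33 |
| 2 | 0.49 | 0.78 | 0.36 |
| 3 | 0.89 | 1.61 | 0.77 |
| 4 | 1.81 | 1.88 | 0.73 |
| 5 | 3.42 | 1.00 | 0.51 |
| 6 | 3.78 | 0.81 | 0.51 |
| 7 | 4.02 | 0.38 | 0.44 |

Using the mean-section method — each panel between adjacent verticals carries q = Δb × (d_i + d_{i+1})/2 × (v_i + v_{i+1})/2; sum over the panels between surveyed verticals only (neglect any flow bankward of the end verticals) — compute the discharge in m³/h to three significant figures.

Panel 1-2: Δb = 0.26 m, d̄ = (0.54+0.78)/2 = 0.66, v̄ = (0.33+0.36)/2 = 0.345 → q = 0.26×0.66×0.345 = 0.05920 m³/s
Panel 2-3: Δb = 0.4 m, d̄ = (0.78+1.61)/2 = 1.195, v̄ = (0.36+0.77)/2 = 0.565 → q = 0.4×1.195×0.565 = 0.2701 m³/s
Panel 3-4: Δb = 0.92 m, d̄ = (1.61+1.88)/2 = 1.745, v̄ = (0.77+0.73)/2 = 0.75 → q = 0.92×1.745×0.75 = 1.204 m³/s
Panel 4-5: Δb = 1.61 m, d̄ = (1.88+1.00)/2 = 1.44, v̄ = (0.73+0.51)/2 = 0.62 → q = 1.61×1.44×0.62 = 1.437 m³/s
Panel 5-6: Δb = 0.36 m, d̄ = (1.00+0.81)/2 = 0.905, v̄ = (0.51+0.51)/2 = 0.51 → q = 0.36×0.905×0.51 = 0.1662 m³/s
Panel 6-7: Δb = 0.24 m, d̄ = (0.81+0.38)/2 = 0.595, v̄ = (0.51+0.44)/2 = 0.475 → q = 0.24×0.595×0.475 = 0.06783 m³/s
Q = Σ q = 3.205 m³/s
= 3.205 × 3600 = 11540 m³/h

11500 m³/h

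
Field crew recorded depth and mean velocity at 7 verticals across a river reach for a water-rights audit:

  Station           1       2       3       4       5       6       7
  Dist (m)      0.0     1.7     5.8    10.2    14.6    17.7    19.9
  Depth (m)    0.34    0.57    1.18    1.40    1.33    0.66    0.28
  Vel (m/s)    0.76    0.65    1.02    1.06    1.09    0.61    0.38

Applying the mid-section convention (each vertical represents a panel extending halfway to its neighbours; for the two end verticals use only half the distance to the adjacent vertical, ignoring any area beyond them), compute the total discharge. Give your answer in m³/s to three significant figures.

19.6 m³/s

w_1 = (1.7 − 0.0)/2 = 0.85 m; q_1 = 0.76 × 0.34 × 0.85 = 0.2196 m³/s
w_2 = (5.8 − 0.0)/2 = 2.9 m; q_2 = 0.65 × 0.57 × 2.9 = 1.074 m³/s
w_3 = (10.2 − 1.7)/2 = 4.25 m; q_3 = 1.02 × 1.18 × 4.25 = 5.115 m³/s
w_4 = (14.6 − 5.8)/2 = 4.4 m; q_4 = 1.06 × 1.40 × 4.4 = 6.530 m³/s
w_5 = (17.7 − 10.2)/2 = 3.75 m; q_5 = 1.09 × 1.33 × 3.75 = 5.436 m³/s
w_6 = (19.9 − 14.6)/2 = 2.65 m; q_6 = 0.61 × 0.66 × 2.65 = 1.067 m³/s
w_7 = (19.9 − 17.7)/2 = 1.1 m; q_7 = 0.38 × 0.28 × 1.1 = 0.1170 m³/s
Q = Σ qᵢ = 19.56 m³/s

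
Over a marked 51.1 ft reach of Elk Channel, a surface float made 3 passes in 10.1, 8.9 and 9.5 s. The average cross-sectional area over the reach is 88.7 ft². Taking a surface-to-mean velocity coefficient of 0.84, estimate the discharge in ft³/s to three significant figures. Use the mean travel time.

401 ft³/s

t̄ = (10.1 + 8.9 + 9.5) / 3 = 9.5 s
v_surface = L / t̄ = 51.1 / 9.5 = 5.379 ft/s
v_mean = 0.84 × 5.379 = 4.518 ft/s
Q = A × v_mean = 88.7 × 4.518 = 400.8 ft³/s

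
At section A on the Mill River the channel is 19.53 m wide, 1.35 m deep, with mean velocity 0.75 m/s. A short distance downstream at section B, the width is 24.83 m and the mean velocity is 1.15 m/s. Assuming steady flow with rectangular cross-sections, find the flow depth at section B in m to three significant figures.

0.693 m

Q = A₁V₁ = (19.53×1.35) × 0.75 = 19.77 m³/s
d₂ = Q/(b₂ V₂) = 19.77/(24.83×1.15) = 0.6925 m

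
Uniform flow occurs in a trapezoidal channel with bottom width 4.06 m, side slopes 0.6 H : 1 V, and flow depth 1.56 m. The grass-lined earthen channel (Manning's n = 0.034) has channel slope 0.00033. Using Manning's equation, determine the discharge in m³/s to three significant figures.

4.20 m³/s

A = (b + z·y)·y = (4.06 + 0.6×1.56)×1.56 = 7.794 m²
P = b + 2y√(1+z²) = 4.06 + 2×1.56×√(1+0.6²) = 7.699 m
R = A/P = 7.794/7.699 = 1.012 m
Q = (1/n)·A·R^(2/3)·S^(1/2) = (1/0.034) × 7.794 × 1.012^(2/3) × 0.00033^(1/2) = 4.198 m³/s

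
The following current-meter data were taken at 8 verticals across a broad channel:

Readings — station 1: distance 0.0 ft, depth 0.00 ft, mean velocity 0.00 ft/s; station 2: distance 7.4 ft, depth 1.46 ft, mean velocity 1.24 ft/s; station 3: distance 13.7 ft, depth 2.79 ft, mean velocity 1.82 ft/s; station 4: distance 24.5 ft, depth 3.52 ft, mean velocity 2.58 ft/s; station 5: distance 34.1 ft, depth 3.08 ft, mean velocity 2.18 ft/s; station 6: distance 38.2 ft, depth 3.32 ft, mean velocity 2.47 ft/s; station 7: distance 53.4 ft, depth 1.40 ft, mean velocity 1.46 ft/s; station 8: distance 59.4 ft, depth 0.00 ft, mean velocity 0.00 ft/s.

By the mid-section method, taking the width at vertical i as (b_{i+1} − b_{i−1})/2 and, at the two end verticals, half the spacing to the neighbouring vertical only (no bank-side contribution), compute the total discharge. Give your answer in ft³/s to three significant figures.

w_2 = (13.7 − 0.0)/2 = 6.85 ft; q_2 = 1.24 × 1.46 × 6.85 = 12.40 ft³/s
w_3 = (24.5 − 7.4)/2 = 8.55 ft; q_3 = 1.82 × 2.79 × 8.55 = 43.42 ft³/s
w_4 = (34.1 − 13.7)/2 = 10.2 ft; q_4 = 2.58 × 3.52 × 10.2 = 92.63 ft³/s
w_5 = (38.2 − 24.5)/2 = 6.85 ft; q_5 = 2.18 × 3.08 × 6.85 = 45.99 ft³/s
w_6 = (53.4 − 34.1)/2 = 9.65 ft; q_6 = 2.47 × 3.32 × 9.65 = 79.13 ft³/s
w_7 = (59.4 − 38.2)/2 = 10.6 ft; q_7 = 1.46 × 1.40 × 10.6 = 21.67 ft³/s
Stations 1, 8 contribute zero (depth or velocity is 0).
Q = Σ qᵢ = 295.2 ft³/s

295 ft³/s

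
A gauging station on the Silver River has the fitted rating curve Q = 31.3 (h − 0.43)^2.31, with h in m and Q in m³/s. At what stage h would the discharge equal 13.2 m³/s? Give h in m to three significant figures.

1.12 m

h − h₀ = (Q/C)^(1/b) = (13.2/31.3)^(1/2.31) = 0.6881 m
h = 0.43 + 0.6881 = 1.118 m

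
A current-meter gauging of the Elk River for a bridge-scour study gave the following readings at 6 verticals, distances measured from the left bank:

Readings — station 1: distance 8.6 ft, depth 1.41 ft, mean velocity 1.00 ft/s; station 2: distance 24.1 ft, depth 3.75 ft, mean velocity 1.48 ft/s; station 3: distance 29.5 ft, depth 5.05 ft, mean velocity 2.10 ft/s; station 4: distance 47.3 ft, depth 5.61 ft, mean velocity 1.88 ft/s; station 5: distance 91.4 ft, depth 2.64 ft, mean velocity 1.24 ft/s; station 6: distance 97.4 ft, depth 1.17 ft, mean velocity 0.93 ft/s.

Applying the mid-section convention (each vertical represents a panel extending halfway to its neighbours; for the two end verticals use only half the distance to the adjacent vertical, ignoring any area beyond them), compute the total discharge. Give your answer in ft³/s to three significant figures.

604 ft³/s

w_1 = (24.1 − 8.6)/2 = 7.75 ft; q_1 = 1.00 × 1.41 × 7.75 = 10.93 ft³/s
w_2 = (29.5 − 8.6)/2 = 10.45 ft; q_2 = 1.48 × 3.75 × 10.45 = 58.00 ft³/s
w_3 = (47.3 − 24.1)/2 = 11.6 ft; q_3 = 2.10 × 5.05 × 11.6 = 123.0 ft³/s
w_4 = (91.4 − 29.5)/2 = 30.95 ft; q_4 = 1.88 × 5.61 × 30.95 = 326.4 ft³/s
w_5 = (97.4 − 47.3)/2 = 25.05 ft; q_5 = 1.24 × 2.64 × 25.05 = 82.00 ft³/s
w_6 = (97.4 − 91.4)/2 = 3 ft; q_6 = 0.93 × 1.17 × 3 = 3.264 ft³/s
Q = Σ qᵢ = 603.6 ft³/s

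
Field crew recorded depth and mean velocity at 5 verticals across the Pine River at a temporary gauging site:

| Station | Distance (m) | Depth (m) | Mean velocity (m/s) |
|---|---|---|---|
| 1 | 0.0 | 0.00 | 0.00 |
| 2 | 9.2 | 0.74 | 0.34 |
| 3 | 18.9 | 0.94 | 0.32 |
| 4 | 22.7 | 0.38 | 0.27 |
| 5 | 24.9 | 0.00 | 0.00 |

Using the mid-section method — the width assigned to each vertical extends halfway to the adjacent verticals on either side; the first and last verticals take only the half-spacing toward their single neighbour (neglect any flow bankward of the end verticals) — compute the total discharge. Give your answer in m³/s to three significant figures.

4.72 m³/s

w_2 = (18.9 − 0.0)/2 = 9.45 m; q_2 = 0.34 × 0.74 × 9.45 = 2.378 m³/s
w_3 = (22.7 − 9.2)/2 = 6.75 m; q_3 = 0.32 × 0.94 × 6.75 = 2.030 m³/s
w_4 = (24.9 − 18.9)/2 = 3 m; q_4 = 0.27 × 0.38 × 3 = 0.3078 m³/s
Stations 1, 5 contribute zero (depth or velocity is 0).
Q = Σ qᵢ = 4.716 m³/s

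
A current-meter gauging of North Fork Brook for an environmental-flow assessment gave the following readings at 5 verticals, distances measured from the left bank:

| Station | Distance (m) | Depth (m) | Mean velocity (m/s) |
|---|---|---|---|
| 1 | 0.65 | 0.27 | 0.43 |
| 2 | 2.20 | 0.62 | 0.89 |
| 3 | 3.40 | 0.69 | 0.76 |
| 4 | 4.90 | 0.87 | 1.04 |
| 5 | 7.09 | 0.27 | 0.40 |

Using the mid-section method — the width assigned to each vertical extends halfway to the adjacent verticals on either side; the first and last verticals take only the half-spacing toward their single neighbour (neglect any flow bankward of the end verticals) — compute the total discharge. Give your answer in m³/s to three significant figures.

3.34 m³/s

w_1 = (2.20 − 0.65)/2 = 0.775 m; q_1 = 0.43 × 0.27 × 0.775 = 0.08998 m³/s
w_2 = (3.40 − 0.65)/2 = 1.375 m; q_2 = 0.89 × 0.62 × 1.375 = 0.7587 m³/s
w_3 = (4.90 − 2.20)/2 = 1.35 m; q_3 = 0.76 × 0.69 × 1.35 = 0.7079 m³/s
w_4 = (7.09 − 3.40)/2 = 1.845 m; q_4 = 1.04 × 0.87 × 1.845 = 1.669 m³/s
w_5 = (7.09 − 4.90)/2 = 1.095 m; q_5 = 0.40 × 0.27 × 1.095 = 0.1183 m³/s
Q = Σ qᵢ = 3.344 m³/s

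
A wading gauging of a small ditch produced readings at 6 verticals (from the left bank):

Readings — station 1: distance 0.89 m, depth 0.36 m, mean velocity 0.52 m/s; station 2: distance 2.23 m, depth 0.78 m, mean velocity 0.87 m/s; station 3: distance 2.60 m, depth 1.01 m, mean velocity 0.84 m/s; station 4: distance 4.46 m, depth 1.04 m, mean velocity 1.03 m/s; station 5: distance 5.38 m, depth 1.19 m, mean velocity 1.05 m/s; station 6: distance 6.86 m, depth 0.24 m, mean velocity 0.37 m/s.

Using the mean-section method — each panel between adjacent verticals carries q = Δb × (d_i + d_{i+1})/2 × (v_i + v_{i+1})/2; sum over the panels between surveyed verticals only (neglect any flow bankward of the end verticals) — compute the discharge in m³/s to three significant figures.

4.41 m³/s

Panel 1-2: Δb = 1.34 m, d̄ = (0.36+0.78)/2 = 0.57, v̄ = (0.52+0.87)/2 = 0.695 → q = 1.34×0.57×0.695 = 0.5308 m³/s
Panel 2-3: Δb = 0.37 m, d̄ = (0.78+1.01)/2 = 0.895, v̄ = (0.87+0.84)/2 = 0.855 → q = 0.37×0.895×0.855 = 0.2831 m³/s
Panel 3-4: Δb = 1.86 m, d̄ = (1.01+1.04)/2 = 1.025, v̄ = (0.84+1.03)/2 = 0.935 → q = 1.86×1.025×0.935 = 1.783 m³/s
Panel 4-5: Δb = 0.92 m, d̄ = (1.04+1.19)/2 = 1.115, v̄ = (1.03+1.05)/2 = 1.04 → q = 0.92×1.115×1.04 = 1.067 m³/s
Panel 5-6: Δb = 1.48 m, d̄ = (1.19+0.24)/2 = 0.715, v̄ = (1.05+0.37)/2 = 0.71 → q = 1.48×0.715×0.71 = 0.7513 m³/s
Q = Σ q = 4.415 m³/s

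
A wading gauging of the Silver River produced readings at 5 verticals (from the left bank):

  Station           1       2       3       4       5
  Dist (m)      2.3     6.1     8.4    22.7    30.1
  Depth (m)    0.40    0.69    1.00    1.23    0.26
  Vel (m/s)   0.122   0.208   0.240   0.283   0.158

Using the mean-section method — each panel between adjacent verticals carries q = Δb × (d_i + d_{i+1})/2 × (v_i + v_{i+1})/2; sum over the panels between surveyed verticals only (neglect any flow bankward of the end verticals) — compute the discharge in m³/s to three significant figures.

Panel 1-2: Δb = 3.8 m, d̄ = (0.40+0.69)/2 = 0.545, v̄ = (0.122+0.208)/2 = 0.165 → q = 3.8×0.545×0.165 = 0.3417 m³/s
Panel 2-3: Δb = 2.3 m, d̄ = (0.69+1.00)/2 = 0.845, v̄ = (0.208+0.240)/2 = 0.224 → q = 2.3×0.845×0.224 = 0.4353 m³/s
Panel 3-4: Δb = 14.3 m, d̄ = (1.00+1.23)/2 = 1.115, v̄ = (0.240+0.283)/2 = 0.2615 → q = 14.3×1.115×0.2615 = 4.169 m³/s
Panel 4-5: Δb = 7.4 m, d̄ = (1.23+0.26)/2 = 0.745, v̄ = (0.283+0.158)/2 = 0.2205 → q = 7.4×0.745×0.2205 = 1.216 m³/s
Q = Σ q = 6.162 m³/s

6.16 m³/s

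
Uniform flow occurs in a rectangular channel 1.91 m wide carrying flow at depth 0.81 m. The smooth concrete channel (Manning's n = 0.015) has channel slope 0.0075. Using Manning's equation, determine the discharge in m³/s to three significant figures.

A = b·y = 1.91 × 0.81 = 1.547 m²
P = b + 2y = 1.91 + 2×0.81 = 3.530 m
R = A/P = 1.547/3.530 = 0.4383 m
Q = (1/n)·A·R^(2/3)·S^(1/2) = (1/0.015) × 1.547 × 0.4383^(2/3) × 0.0075^(1/2) = 5.154 m³/s

5.15 m³/s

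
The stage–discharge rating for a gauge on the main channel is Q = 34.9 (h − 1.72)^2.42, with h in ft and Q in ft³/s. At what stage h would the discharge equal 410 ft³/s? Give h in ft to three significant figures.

h − h₀ = (Q/C)^(1/b) = (410/34.9)^(1/2.42) = 2.768 ft
h = 1.72 + 2.768 = 4.488 ft

4.49 ft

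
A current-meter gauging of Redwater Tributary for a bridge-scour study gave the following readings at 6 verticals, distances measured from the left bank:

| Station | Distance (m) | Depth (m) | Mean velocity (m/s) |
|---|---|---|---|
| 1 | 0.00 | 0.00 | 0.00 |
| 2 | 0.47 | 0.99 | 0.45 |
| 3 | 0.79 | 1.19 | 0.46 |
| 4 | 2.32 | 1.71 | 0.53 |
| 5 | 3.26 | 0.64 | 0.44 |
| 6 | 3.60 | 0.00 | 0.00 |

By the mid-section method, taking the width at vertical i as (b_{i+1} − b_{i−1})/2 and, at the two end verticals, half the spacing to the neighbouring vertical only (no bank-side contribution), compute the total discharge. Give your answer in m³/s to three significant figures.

w_2 = (0.79 − 0.00)/2 = 0.395 m; q_2 = 0.45 × 0.99 × 0.395 = 0.1760 m³/s
w_3 = (2.32 − 0.47)/2 = 0.925 m; q_3 = 0.46 × 1.19 × 0.925 = 0.5063 m³/s
w_4 = (3.26 − 0.79)/2 = 1.235 m; q_4 = 0.53 × 1.71 × 1.235 = 1.119 m³/s
w_5 = (3.60 − 2.32)/2 = 0.64 m; q_5 = 0.44 × 0.64 × 0.64 = 0.1802 m³/s
Stations 1, 6 contribute zero (depth or velocity is 0).
Q = Σ qᵢ = 1.982 m³/s

1.98 m³/s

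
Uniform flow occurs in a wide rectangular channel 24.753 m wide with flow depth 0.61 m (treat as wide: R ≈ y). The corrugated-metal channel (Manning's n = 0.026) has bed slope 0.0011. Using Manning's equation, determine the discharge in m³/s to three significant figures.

13.9 m³/s

A = b·y = 24.753 × 0.61 = 15.10 m²
Wide channel: R ≈ y = 0.61 m
Q = (1/n)·A·R^(2/3)·S^(1/2) = (1/0.026) × 15.10 × 0.6100^(2/3) × 0.0011^(1/2) = 13.85 m³/s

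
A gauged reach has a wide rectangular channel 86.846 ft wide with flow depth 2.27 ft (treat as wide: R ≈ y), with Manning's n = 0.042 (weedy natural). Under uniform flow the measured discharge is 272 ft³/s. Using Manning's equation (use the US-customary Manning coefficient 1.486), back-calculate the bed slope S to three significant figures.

0.000510

A = b·y = 86.846 × 2.27 = 197.1 ft²
Wide channel: R ≈ y = 2.27 ft
S = (Q·n / (1.486·A·R^(2/3)))² = (272×0.042 / (1.486×197.1×1.727))² = 0.0005097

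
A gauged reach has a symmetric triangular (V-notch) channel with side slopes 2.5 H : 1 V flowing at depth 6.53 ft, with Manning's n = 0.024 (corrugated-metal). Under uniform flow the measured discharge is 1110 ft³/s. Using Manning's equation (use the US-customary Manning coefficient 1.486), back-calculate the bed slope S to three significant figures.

A = z·y² = 2.5×6.53² = 106.6 ft²
P = 2y√(1+z²) = 2×6.53×√(1+2.5²) = 35.17 ft
R = A/P = 106.6/35.17 = 3.031 ft
S = (Q·n / (1.486·A·R^(2/3)))² = (1110×0.024 / (1.486×106.6×2.095))² = 0.006446

0.00645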